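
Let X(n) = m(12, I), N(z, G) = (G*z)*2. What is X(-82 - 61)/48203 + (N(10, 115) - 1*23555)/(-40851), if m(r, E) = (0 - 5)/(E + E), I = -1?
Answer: 683104595/1312760502 ≈ 0.52036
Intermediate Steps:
N(z, G) = 2*G*z
m(r, E) = -5/(2*E) (m(r, E) = -5*1/(2*E) = -5/(2*E))
X(n) = 5/2 (X(n) = -5/2/(-1) = -5/2*(-1) = 5/2)
X(-82 - 61)/48203 + (N(10, 115) - 1*23555)/(-40851) = (5/2)/48203 + (2*115*10 - 1*23555)/(-40851) = (5/2)*(1/48203) + (2300 - 23555)*(-1/40851) = 5/96406 - 21255*(-1/40851) = 5/96406 + 7085/13617 = 683104595/1312760502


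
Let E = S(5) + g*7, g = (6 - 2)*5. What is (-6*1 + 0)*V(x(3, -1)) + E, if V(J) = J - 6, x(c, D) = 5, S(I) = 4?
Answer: 150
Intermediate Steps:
g = 20 (g = 4*5 = 20)
V(J) = -6 + J
E = 144 (E = 4 + 20*7 = 4 + 140 = 144)
(-6*1 + 0)*V(x(3, -1)) + E = (-6*1 + 0)*(-6 + 5) + 144 = (-6 + 0)*(-1) + 144 = -6*(-1) + 144 = 6 + 144 = 150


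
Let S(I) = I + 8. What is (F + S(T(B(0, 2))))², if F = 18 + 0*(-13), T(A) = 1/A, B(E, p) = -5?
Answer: 16641/25 ≈ 665.64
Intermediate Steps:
T(A) = 1/A
S(I) = 8 + I
F = 18 (F = 18 + 0 = 18)
(F + S(T(B(0, 2))))² = (18 + (8 + 1/(-5)))² = (18 + (8 - ⅕))² = (18 + 39/5)² = (129/5)² = 16641/25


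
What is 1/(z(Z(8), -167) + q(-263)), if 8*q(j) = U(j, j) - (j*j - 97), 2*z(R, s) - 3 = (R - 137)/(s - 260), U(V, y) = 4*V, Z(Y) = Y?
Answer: -854/7484327 ≈ -0.00011411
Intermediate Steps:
z(R, s) = 3/2 + (-137 + R)/(2*(-260 + s)) (z(R, s) = 3/2 + ((R - 137)/(s - 260))/2 = 3/2 + ((-137 + R)/(-260 + s))/2 = 3/2 + (-137 + R)/(2*(-260 + s)))
q(j) = 97/8 + j/2 - j²/8 (q(j) = (4*j - (j*j - 97))/8 = (4*j - (j² - 97))/8 = (4*j - (-97 + j²))/8 = (4*j + (97 - j²))/8 = (97 - j² + 4*j)/8 = 97/8 + j/2 - j²/8)
1/(z(Z(8), -167) + q(-263)) = 1/((-917 + 8 + 3*(-167))/(2*(-260 - 167)) + (97/8 + (½)*(-263) - ⅛*(-263)²)) = 1/((½)*(-917 + 8 - 501)/(-427) + (97/8 - 263/2 - ⅛*69169)) = 1/((½)*(-1/427)*(-1410) + (97/8 - 263/2 - 69169/8)) = 1/(705/427 - 17531/2) = 1/(-7484327/854) = -854/7484327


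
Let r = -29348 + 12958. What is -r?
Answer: 16390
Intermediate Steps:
r = -16390
-r = -1*(-16390) = 16390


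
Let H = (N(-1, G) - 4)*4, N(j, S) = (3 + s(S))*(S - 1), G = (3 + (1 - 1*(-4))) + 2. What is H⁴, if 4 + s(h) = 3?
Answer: 9834496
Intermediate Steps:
s(h) = -1 (s(h) = -4 + 3 = -1)
G = 10 (G = (3 + (1 + 4)) + 2 = (3 + 5) + 2 = 8 + 2 = 10)
N(j, S) = -2 + 2*S (N(j, S) = (3 - 1)*(S - 1) = 2*(-1 + S) = -2 + 2*S)
H = 56 (H = ((-2 + 2*10) - 4)*4 = ((-2 + 20) - 4)*4 = (18 - 4)*4 = 14*4 = 56)
H⁴ = 56⁴ = 9834496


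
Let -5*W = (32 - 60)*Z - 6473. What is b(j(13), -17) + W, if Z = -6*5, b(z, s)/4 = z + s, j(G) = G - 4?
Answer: 5473/5 ≈ 1094.6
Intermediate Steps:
j(G) = -4 + G
b(z, s) = 4*s + 4*z (b(z, s) = 4*(z + s) = 4*(s + z) = 4*s + 4*z)
Z = -30
W = 5633/5 (W = -((32 - 60)*(-30) - 6473)/5 = -(-28*(-30) - 6473)/5 = -(840 - 6473)/5 = -⅕*(-5633) = 5633/5 ≈ 1126.6)
b(j(13), -17) + W = (4*(-17) + 4*(-4 + 13)) + 5633/5 = (-68 + 4*9) + 5633/5 = (-68 + 36) + 5633/5 = -32 + 5633/5 = 5473/5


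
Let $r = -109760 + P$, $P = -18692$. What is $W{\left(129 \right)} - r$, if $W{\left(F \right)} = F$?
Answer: $128581$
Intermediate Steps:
$r = -128452$ ($r = -109760 - 18692 = -128452$)
$W{\left(129 \right)} - r = 129 - -128452 = 129 + 128452 = 128581$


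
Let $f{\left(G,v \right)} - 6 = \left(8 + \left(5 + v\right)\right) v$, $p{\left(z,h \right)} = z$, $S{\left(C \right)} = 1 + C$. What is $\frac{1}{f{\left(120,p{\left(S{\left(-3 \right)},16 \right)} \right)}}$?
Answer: $- \frac{1}{16} \approx -0.0625$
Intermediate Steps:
$f{\left(G,v \right)} = 6 + v \left(13 + v\right)$ ($f{\left(G,v \right)} = 6 + \left(8 + \left(5 + v\right)\right) v = 6 + \left(13 + v\right) v = 6 + v \left(13 + v\right)$)
$\frac{1}{f{\left(120,p{\left(S{\left(-3 \right)},16 \right)} \right)}} = \frac{1}{6 + \left(1 - 3\right)^{2} + 13 \left(1 - 3\right)} = \frac{1}{6 + \left(-2\right)^{2} + 13 \left(-2\right)} = \frac{1}{6 + 4 - 26} = \frac{1}{-16} = - \frac{1}{16}$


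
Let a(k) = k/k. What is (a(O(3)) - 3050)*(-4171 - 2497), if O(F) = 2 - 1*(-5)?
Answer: 20330732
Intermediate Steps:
O(F) = 7 (O(F) = 2 + 5 = 7)
a(k) = 1
(a(O(3)) - 3050)*(-4171 - 2497) = (1 - 3050)*(-4171 - 2497) = -3049*(-6668) = 20330732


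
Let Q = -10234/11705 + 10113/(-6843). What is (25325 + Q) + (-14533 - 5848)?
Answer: 131937573811/26699105 ≈ 4941.6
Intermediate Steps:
Q = -62801309/26699105 (Q = -10234*1/11705 + 10113*(-1/6843) = -10234/11705 - 3371/2281 = -62801309/26699105 ≈ -2.3522)
(25325 + Q) + (-14533 - 5848) = (25325 - 62801309/26699105) + (-14533 - 5848) = 676092032816/26699105 - 20381 = 131937573811/26699105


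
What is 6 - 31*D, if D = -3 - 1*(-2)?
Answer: 37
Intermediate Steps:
D = -1 (D = -3 + 2 = -1)
6 - 31*D = 6 - 31*(-1) = 6 + 31 = 37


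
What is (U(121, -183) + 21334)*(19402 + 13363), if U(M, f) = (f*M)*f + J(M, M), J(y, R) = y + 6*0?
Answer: 133472290360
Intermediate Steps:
J(y, R) = y (J(y, R) = y + 0 = y)
U(M, f) = M + M*f² (U(M, f) = (f*M)*f + M = (M*f)*f + M = M*f² + M = M + M*f²)
(U(121, -183) + 21334)*(19402 + 13363) = (121*(1 + (-183)²) + 21334)*(19402 + 13363) = (121*(1 + 33489) + 21334)*32765 = (121*33490 + 21334)*32765 = (4052290 + 21334)*32765 = 4073624*32765 = 133472290360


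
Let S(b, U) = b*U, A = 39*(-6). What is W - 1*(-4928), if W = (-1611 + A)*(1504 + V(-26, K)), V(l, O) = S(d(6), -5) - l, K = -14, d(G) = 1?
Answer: -2808697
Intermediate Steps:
A = -234
S(b, U) = U*b
V(l, O) = -5 - l (V(l, O) = -5*1 - l = -5 - l)
W = -2813625 (W = (-1611 - 234)*(1504 + (-5 - 1*(-26))) = -1845*(1504 + (-5 + 26)) = -1845*(1504 + 21) = -1845*1525 = -2813625)
W - 1*(-4928) = -2813625 - 1*(-4928) = -2813625 + 4928 = -2808697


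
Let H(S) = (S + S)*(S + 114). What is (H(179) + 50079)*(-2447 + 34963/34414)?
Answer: -13045021970435/34414 ≈ -3.7906e+8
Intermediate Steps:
H(S) = 2*S*(114 + S) (H(S) = (2*S)*(114 + S) = 2*S*(114 + S))
(H(179) + 50079)*(-2447 + 34963/34414) = (2*179*(114 + 179) + 50079)*(-2447 + 34963/34414) = (2*179*293 + 50079)*(-2447 + 34963*(1/34414)) = (104894 + 50079)*(-2447 + 34963/34414) = 154973*(-84176095/34414) = -13045021970435/34414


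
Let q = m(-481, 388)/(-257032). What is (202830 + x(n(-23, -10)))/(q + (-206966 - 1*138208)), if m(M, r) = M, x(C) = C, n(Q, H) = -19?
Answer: -52128916952/88720763087 ≈ -0.58756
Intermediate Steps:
q = 481/257032 (q = -481/(-257032) = -481*(-1/257032) = 481/257032 ≈ 0.0018714)
(202830 + x(n(-23, -10)))/(q + (-206966 - 1*138208)) = (202830 - 19)/(481/257032 + (-206966 - 1*138208)) = 202811/(481/257032 + (-206966 - 138208)) = 202811/(481/257032 - 345174) = 202811/(-88720763087/257032) = 202811*(-257032/88720763087) = -52128916952/88720763087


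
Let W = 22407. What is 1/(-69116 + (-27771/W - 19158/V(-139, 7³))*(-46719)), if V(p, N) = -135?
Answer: 37345/120342707522801 ≈ 3.1032e-10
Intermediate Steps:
1/(-69116 + (-27771/W - 19158/V(-139, 7³))*(-46719)) = 1/(-69116 + (-27771/22407 - 19158/(-135))*(-46719)) = -1/46719/(-69116 + (-27771*1/22407 - 19158*(-1/135))) = -1/46719/(-69116 + (-9257/7469 + 6386/45)) = -1/46719/(-69116 + 47280469/336105) = -1/46719/(-23182952711/336105) = -336105/23182952711*(-1/46719) = 37345/120342707522801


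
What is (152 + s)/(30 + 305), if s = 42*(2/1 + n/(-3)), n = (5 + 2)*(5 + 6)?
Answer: -842/335 ≈ -2.5134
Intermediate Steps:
n = 77 (n = 7*11 = 77)
s = -994 (s = 42*(2/1 + 77/(-3)) = 42*(2*1 + 77*(-1/3)) = 42*(2 - 77/3) = 42*(-71/3) = -994)
(152 + s)/(30 + 305) = (152 - 994)/(30 + 305) = -842/335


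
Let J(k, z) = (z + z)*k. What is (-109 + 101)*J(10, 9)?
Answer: -1440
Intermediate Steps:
J(k, z) = 2*k*z (J(k, z) = (2*z)*k = 2*k*z)
(-109 + 101)*J(10, 9) = (-109 + 101)*(2*10*9) = -8*180 = -1440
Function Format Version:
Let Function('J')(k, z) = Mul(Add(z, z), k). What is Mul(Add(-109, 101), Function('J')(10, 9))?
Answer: -1440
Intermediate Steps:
Function('J')(k, z) = Mul(2, k, z) (Function('J')(k, z) = Mul(Mul(2, z), k) = Mul(2, k, z))
Mul(Add(-109, 101), Function('J')(10, 9)) = Mul(Add(-109, 101), Mul(2, 10, 9)) = Mul(-8, 180) = -1440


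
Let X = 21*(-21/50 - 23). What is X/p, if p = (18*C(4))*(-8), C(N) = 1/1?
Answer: 8197/2400 ≈ 3.4154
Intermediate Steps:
C(N) = 1
p = -144 (p = (18*1)*(-8) = 18*(-8) = -144)
X = -24591/50 (X = 21*(-21*1/50 - 23) = 21*(-21/50 - 23) = 21*(-1171/50) = -24591/50 ≈ -491.82)
X/p = -24591/50/(-144) = -24591/50*(-1/144) = 8197/2400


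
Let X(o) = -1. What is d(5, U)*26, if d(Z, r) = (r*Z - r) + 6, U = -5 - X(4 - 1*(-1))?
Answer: -260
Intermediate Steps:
U = -4 (U = -5 - 1*(-1) = -5 + 1 = -4)
d(Z, r) = 6 - r + Z*r (d(Z, r) = (Z*r - r) + 6 = (-r + Z*r) + 6 = 6 - r + Z*r)
d(5, U)*26 = (6 - 1*(-4) + 5*(-4))*26 = (6 + 4 - 20)*26 = -10*26 = -260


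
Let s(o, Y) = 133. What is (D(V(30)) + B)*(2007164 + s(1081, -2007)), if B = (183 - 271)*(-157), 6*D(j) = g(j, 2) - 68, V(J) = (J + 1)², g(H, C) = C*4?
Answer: 27712742382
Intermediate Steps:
g(H, C) = 4*C
V(J) = (1 + J)²
D(j) = -10 (D(j) = (4*2 - 68)/6 = (8 - 68)/6 = (⅙)*(-60) = -10)
B = 13816 (B = -88*(-157) = 13816)
(D(V(30)) + B)*(2007164 + s(1081, -2007)) = (-10 + 13816)*(2007164 + 133) = 13806*2007297 = 27712742382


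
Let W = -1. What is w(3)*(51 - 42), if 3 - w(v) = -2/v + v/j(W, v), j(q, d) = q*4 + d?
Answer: 60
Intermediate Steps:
j(q, d) = d + 4*q (j(q, d) = 4*q + d = d + 4*q)
w(v) = 3 + 2/v - v/(-4 + v) (w(v) = 3 - (-2/v + v/(v + 4*(-1))) = 3 - (-2/v + v/(v - 4)) = 3 - (-2/v + v/(-4 + v)) = 3 + (2/v - v/(-4 + v)) = 3 + 2/v - v/(-4 + v))
w(3)*(51 - 42) = (2*(-4 + 3**2 - 5*3)/(3*(-4 + 3)))*(51 - 42) = (2*(1/3)*(-4 + 9 - 15)/(-1))*9 = (2*(1/3)*(-1)*(-10))*9 = (20/3)*9 = 60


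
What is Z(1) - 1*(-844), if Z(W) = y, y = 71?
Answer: 915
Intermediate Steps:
Z(W) = 71
Z(1) - 1*(-844) = 71 - 1*(-844) = 71 + 844 = 915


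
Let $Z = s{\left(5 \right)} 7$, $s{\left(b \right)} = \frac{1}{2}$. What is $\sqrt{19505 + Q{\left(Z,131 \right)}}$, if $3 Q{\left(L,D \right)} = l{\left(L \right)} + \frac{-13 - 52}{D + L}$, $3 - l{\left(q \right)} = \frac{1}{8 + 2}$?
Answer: $\frac{\sqrt{141145959730}}{2690} \approx 139.66$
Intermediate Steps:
$s{\left(b \right)} = \frac{1}{2}$
$Z = \frac{7}{2}$ ($Z = \frac{1}{2} \cdot 7 = \frac{7}{2} \approx 3.5$)
$l{\left(q \right)} = \frac{29}{10}$ ($l{\left(q \right)} = 3 - \frac{1}{8 + 2} = 3 - \frac{1}{10} = \frac{29}{10}$)
$Q{\left(L,D \right)} = \frac{29}{30} - \frac{65}{3 \left(D + L\right)}$ ($Q{\left(L,D \right)} = \frac{\frac{29}{10} + \frac{-13 - 52}{D + L}}{3} = \frac{\frac{29}{10} - \frac{65}{D + L}}{3} = \frac{29}{30} - \frac{65}{3 \left(D + L\right)}$)
$\sqrt{19505 + Q{\left(Z,131 \right)}} = \sqrt{19505 + \frac{-650 + 29 \cdot 131 + 29 \cdot \frac{7}{2}}{30 \left(131 + \frac{7}{2}\right)}} = \sqrt{19505 + \frac{-650 + 3799 + \frac{203}{2}}{30 \cdot \frac{269}{2}}} = \sqrt{19505 + \frac{1}{30} \cdot \frac{2}{269} \cdot \frac{6501}{2}} = \sqrt{19505 + \frac{2167}{2690}} = \sqrt{\frac{52470617}{2690}} = \frac{\sqrt{141145959730}}{2690}$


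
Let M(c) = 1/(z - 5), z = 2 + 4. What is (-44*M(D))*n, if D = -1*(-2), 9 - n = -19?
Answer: -1232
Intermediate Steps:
n = 28 (n = 9 - 1*(-19) = 9 + 19 = 28)
D = 2
z = 6
M(c) = 1 (M(c) = 1/(6 - 5) = 1/1 = 1)
(-44*M(D))*n = -44*1*28 = -44*28 = -1232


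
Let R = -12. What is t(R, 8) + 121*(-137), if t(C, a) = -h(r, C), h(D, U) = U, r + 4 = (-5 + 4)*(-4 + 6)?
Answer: -16565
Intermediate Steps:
r = -6 (r = -4 + (-5 + 4)*(-4 + 6) = -4 - 1*2 = -4 - 2 = -6)
t(C, a) = -C
t(R, 8) + 121*(-137) = -1*(-12) + 121*(-137) = 12 - 16577 = -16565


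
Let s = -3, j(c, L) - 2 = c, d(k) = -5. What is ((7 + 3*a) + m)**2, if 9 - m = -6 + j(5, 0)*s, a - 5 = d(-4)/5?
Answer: 3025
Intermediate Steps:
j(c, L) = 2 + c
a = 4 (a = 5 - 5/5 = 5 - 5*1/5 = 5 - 1 = 4)
m = 36 (m = 9 - (-6 + (2 + 5)*(-3)) = 9 - (-6 + 7*(-3)) = 9 - (-6 - 21) = 9 - 1*(-27) = 9 + 27 = 36)
((7 + 3*a) + m)**2 = ((7 + 3*4) + 36)**2 = ((7 + 12) + 36)**2 = (19 + 36)**2 = 55**2 = 3025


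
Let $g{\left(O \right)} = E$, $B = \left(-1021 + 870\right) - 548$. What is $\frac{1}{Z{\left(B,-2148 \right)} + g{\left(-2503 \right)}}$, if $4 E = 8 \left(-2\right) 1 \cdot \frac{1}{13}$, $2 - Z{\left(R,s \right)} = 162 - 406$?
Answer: $\frac{13}{3194} \approx 0.0040701$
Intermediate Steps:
$B = -699$ ($B = -151 - 548 = -699$)
$Z{\left(R,s \right)} = 246$ ($Z{\left(R,s \right)} = 2 - \left(162 - 406\right) = 2 - -244 = 2 + 244 = 246$)
$E = - \frac{4}{13}$ ($E = \frac{8 \left(-2\right) 1 \cdot \frac{1}{13}}{4} = \frac{\left(-16\right) 1 \cdot \frac{1}{13}}{4} = \frac{\left(-16\right) \frac{1}{13}}{4} = \frac{1}{4} \left(- \frac{16}{13}\right) = - \frac{4}{13} \approx -0.30769$)
$g{\left(O \right)} = - \frac{4}{13}$
$\frac{1}{Z{\left(B,-2148 \right)} + g{\left(-2503 \right)}} = \frac{1}{246 - \frac{4}{13}} = \frac{1}{\frac{3194}{13}} = \frac{13}{3194}$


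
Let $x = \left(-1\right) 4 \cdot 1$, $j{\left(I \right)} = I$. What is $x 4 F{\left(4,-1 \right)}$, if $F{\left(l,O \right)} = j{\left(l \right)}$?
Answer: $-64$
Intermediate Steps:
$F{\left(l,O \right)} = l$
$x = -4$ ($x = \left(-4\right) 1 = -4$)
$x 4 F{\left(4,-1 \right)} = \left(-4\right) 4 \cdot 4 = \left(-16\right) 4 = -64$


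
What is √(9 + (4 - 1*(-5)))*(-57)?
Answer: -171*√2 ≈ -241.83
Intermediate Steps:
√(9 + (4 - 1*(-5)))*(-57) = √(9 + (4 + 5))*(-57) = √(9 + 9)*(-57) = √18*(-57) = (3*√2)*(-57) = -171*√2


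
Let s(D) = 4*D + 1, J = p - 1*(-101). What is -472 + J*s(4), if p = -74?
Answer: -13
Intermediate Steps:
J = 27 (J = -74 - 1*(-101) = -74 + 101 = 27)
s(D) = 1 + 4*D
-472 + J*s(4) = -472 + 27*(1 + 4*4) = -472 + 27*(1 + 16) = -472 + 27*17 = -472 + 459 = -13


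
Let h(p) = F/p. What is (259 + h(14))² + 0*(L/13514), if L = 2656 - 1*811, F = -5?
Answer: 13111641/196 ≈ 66896.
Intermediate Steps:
h(p) = -5/p
L = 1845 (L = 2656 - 811 = 1845)
(259 + h(14))² + 0*(L/13514) = (259 - 5/14)² + 0*(1845/13514) = (3621/14)² + 0 = 13111641/196 + 0 = 13111641/196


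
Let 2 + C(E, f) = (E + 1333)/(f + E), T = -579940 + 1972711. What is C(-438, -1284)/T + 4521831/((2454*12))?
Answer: 602496709242125/3923703319032 ≈ 153.55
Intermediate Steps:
T = 1392771
C(E, f) = -2 + (1333 + E)/(E + f) (C(E, f) = -2 + (E + 1333)/(f + E) = -2 + (1333 + E)/(E + f))
C(-438, -1284)/T + 4521831/((2454*12)) = ((1333 - 1*(-438) - 2*(-1284))/(-438 - 1284))/1392771 + 4521831/((2454*12)) = ((1333 + 438 + 2568)/(-1722))*(1/1392771) + 4521831/29448 = -1/1722*4339*(1/1392771) + 4521831*(1/29448) = -4339/1722*1/1392771 + 1507277/9816 = -4339/2398351662 + 1507277/9816 = 602496709242125/3923703319032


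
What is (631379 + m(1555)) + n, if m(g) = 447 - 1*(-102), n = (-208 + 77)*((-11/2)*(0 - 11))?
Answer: 1248005/2 ≈ 6.2400e+5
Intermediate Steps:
n = -15851/2 (n = -131*(-11*½)*(-11) = -(-1441)*(-11)/2 = -131*121/2 = -15851/2 ≈ -7925.5)
m(g) = 549 (m(g) = 447 + 102 = 549)
(631379 + m(1555)) + n = (631379 + 549) - 15851/2 = 631928 - 15851/2 = 1248005/2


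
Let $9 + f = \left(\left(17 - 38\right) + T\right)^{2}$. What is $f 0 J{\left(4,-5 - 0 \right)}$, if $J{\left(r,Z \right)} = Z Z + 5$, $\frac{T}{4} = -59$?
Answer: $0$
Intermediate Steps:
$T = -236$ ($T = 4 \left(-59\right) = -236$)
$J{\left(r,Z \right)} = 5 + Z^{2}$ ($J{\left(r,Z \right)} = Z^{2} + 5 = 5 + Z^{2}$)
$f = 66040$ ($f = -9 + \left(\left(17 - 38\right) - 236\right)^{2} = -9 + \left(-21 - 236\right)^{2} = -9 + \left(-257\right)^{2} = -9 + 66049 = 66040$)
$f 0 J{\left(4,-5 - 0 \right)} = 66040 \cdot 0 \left(5 + \left(-5 - 0\right)^{2}\right) = 66040 \cdot 0 \left(5 + \left(-5 + 0\right)^{2}\right) = 66040 \cdot 0 \left(5 + \left(-5\right)^{2}\right) = 66040 \cdot 0 \left(5 + 25\right) = 66040 \cdot 0 \cdot 30 = 66040 \cdot 0 = 0$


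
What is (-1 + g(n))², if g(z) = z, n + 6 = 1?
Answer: 36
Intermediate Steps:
n = -5 (n = -6 + 1 = -5)
(-1 + g(n))² = (-1 - 5)² = (-6)² = 36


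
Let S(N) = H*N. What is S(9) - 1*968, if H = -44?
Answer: -1364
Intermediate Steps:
S(N) = -44*N
S(9) - 1*968 = -44*9 - 1*968 = -396 - 968 = -1364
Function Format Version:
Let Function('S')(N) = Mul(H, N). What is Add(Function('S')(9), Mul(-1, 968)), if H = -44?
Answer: -1364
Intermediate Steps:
Function('S')(N) = Mul(-44, N)
Add(Function('S')(9), Mul(-1, 968)) = Add(Mul(-44, 9), Mul(-1, 968)) = Add(-396, -968) = -1364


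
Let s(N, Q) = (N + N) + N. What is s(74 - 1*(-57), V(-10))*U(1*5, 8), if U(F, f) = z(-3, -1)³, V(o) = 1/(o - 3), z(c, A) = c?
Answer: -10611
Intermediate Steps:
V(o) = 1/(-3 + o)
U(F, f) = -27 (U(F, f) = (-3)³ = -27)
s(N, Q) = 3*N (s(N, Q) = 2*N + N = 3*N)
s(74 - 1*(-57), V(-10))*U(1*5, 8) = (3*(74 - 1*(-57)))*(-27) = (3*(74 + 57))*(-27) = (3*131)*(-27) = 393*(-27) = -10611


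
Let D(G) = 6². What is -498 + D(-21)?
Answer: -462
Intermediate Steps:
D(G) = 36
-498 + D(-21) = -498 + 36 = -462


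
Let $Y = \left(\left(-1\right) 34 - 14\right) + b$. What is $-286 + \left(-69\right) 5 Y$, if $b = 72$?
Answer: $-8566$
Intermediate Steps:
$Y = 24$ ($Y = \left(\left(-1\right) 34 - 14\right) + 72 = \left(-34 - 14\right) + 72 = -48 + 72 = 24$)
$-286 + \left(-69\right) 5 Y = -286 + \left(-69\right) 5 \cdot 24 = -286 - 8280 = -8566$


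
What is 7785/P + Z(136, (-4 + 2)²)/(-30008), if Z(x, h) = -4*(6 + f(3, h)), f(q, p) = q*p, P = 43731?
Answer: 3288346/18226109 ≈ 0.18042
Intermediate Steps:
f(q, p) = p*q
Z(x, h) = -24 - 12*h (Z(x, h) = -4*(6 + h*3) = -4*(6 + 3*h) = -24 - 12*h)
7785/P + Z(136, (-4 + 2)²)/(-30008) = 7785/43731 + (-24 - 12*(-4 + 2)²)/(-30008) = 7785*(1/43731) + (-24 - 12*(-2)²)*(-1/30008) = 865/4859 + (-24 - 12*4)*(-1/30008) = 865/4859 + (-24 - 48)*(-1/30008) = 865/4859 - 72*(-1/30008) = 865/4859 + 9/3751 = 3288346/18226109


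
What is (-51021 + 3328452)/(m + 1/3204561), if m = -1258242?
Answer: -10502727562791/4032113241761 ≈ -2.6048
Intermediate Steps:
(-51021 + 3328452)/(m + 1/3204561) = (-51021 + 3328452)/(-1258242 + 1/3204561) = 3277431/(-1258242 + 1/3204561) = 3277431/(-4032113241761/3204561) = 3277431*(-3204561/4032113241761) = -10502727562791/4032113241761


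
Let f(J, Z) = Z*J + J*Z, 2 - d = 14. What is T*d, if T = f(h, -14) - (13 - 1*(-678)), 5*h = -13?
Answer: 37092/5 ≈ 7418.4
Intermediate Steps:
h = -13/5 (h = (⅕)*(-13) = -13/5 ≈ -2.6000)
d = -12 (d = 2 - 1*14 = 2 - 14 = -12)
f(J, Z) = 2*J*Z (f(J, Z) = J*Z + J*Z = 2*J*Z)
T = -3091/5 (T = 2*(-13/5)*(-14) - (13 - 1*(-678)) = 364/5 - (13 + 678) = 364/5 - 1*691 = 364/5 - 691 = -3091/5 ≈ -618.20)
T*d = -3091/5*(-12) = 37092/5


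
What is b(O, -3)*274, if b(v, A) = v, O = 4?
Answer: 1096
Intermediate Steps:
b(O, -3)*274 = 4*274 = 1096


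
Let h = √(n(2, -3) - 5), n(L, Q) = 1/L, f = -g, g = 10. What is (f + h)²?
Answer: 191/2 - 30*I*√2 ≈ 95.5 - 42.426*I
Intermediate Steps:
f = -10 (f = -1*10 = -10)
h = 3*I*√2/2 (h = √(1/2 - 5) = √(½ - 5) = √(-9/2) = 3*I*√2/2 ≈ 2.1213*I)
(f + h)² = (-10 + 3*I*√2/2)²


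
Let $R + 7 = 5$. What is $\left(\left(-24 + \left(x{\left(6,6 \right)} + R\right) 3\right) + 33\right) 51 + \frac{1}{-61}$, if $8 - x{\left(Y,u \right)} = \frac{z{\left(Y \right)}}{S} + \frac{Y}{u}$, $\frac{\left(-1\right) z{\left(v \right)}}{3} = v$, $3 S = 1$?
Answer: $\frac{578645}{61} \approx 9486.0$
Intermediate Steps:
$R = -2$ ($R = -7 + 5 = -2$)
$S = \frac{1}{3}$ ($S = \frac{1}{3} \cdot 1 = \frac{1}{3} \approx 0.33333$)
$z{\left(v \right)} = - 3 v$
$x{\left(Y,u \right)} = 8 + 9 Y - \frac{Y}{u}$ ($x{\left(Y,u \right)} = 8 - \left(- 3 Y \frac{1}{\frac{1}{3}} + \frac{Y}{u}\right) = 8 - \left(- 3 Y 3 + \frac{Y}{u}\right) = 8 - \left(- 9 Y + \frac{Y}{u}\right) = 8 + \left(9 Y - \frac{Y}{u}\right) = 8 + 9 Y - \frac{Y}{u}$)
$\left(\left(-24 + \left(x{\left(6,6 \right)} + R\right) 3\right) + 33\right) 51 + \frac{1}{-61} = \left(\left(-24 + \left(\left(8 + 9 \cdot 6 - \frac{6}{6}\right) - 2\right) 3\right) + 33\right) 51 + \frac{1}{-61} = \left(\left(-24 + \left(\left(8 + 54 - 6 \cdot \frac{1}{6}\right) - 2\right) 3\right) + 33\right) 51 - \frac{1}{61} = \left(\left(-24 + \left(\left(8 + 54 - 1\right) - 2\right) 3\right) + 33\right) 51 - \frac{1}{61} = \left(\left(-24 + \left(61 - 2\right) 3\right) + 33\right) 51 - \frac{1}{61} = \left(\left(-24 + 59 \cdot 3\right) + 33\right) 51 - \frac{1}{61} = \left(\left(-24 + 177\right) + 33\right) 51 - \frac{1}{61} = \left(153 + 33\right) 51 - \frac{1}{61} = 186 \cdot 51 - \frac{1}{61} = 9486 - \frac{1}{61} = \frac{578645}{61}$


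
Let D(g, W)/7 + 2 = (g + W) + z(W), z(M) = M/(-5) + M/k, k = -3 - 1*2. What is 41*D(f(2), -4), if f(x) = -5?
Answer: -13489/5 ≈ -2697.8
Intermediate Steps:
k = -5 (k = -3 - 2 = -5)
z(M) = -2*M/5 (z(M) = M/(-5) + M/(-5) = M*(-⅕) + M*(-⅕) = -M/5 - M/5 = -2*M/5)
D(g, W) = -14 + 7*g + 21*W/5 (D(g, W) = -14 + 7*((g + W) - 2*W/5) = -14 + 7*((W + g) - 2*W/5) = -14 + 7*(g + 3*W/5) = -14 + (7*g + 21*W/5) = -14 + 7*g + 21*W/5)
41*D(f(2), -4) = 41*(-14 + 7*(-5) + (21/5)*(-4)) = 41*(-14 - 35 - 84/5) = 41*(-329/5) = -13489/5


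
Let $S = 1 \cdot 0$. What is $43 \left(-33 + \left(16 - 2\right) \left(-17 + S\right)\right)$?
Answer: $-11653$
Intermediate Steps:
$S = 0$
$43 \left(-33 + \left(16 - 2\right) \left(-17 + S\right)\right) = 43 \left(-33 + \left(16 - 2\right) \left(-17 + 0\right)\right) = 43 \left(-33 + 14 \left(-17\right)\right) = 43 \left(-33 - 238\right) = 43 \left(-271\right) = -11653$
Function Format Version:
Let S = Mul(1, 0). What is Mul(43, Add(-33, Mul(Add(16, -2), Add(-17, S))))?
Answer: -11653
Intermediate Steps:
S = 0
Mul(43, Add(-33, Mul(Add(16, -2), Add(-17, S)))) = Mul(43, Add(-33, Mul(Add(16, -2), Add(-17, 0)))) = Mul(43, Add(-33, Mul(14, -17))) = Mul(43, Add(-33, -238)) = Mul(43, -271) = -11653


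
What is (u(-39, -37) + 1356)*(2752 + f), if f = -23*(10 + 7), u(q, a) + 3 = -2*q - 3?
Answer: 3371508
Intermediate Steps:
u(q, a) = -6 - 2*q (u(q, a) = -3 + (-2*q - 3) = -3 + (-3 - 2*q) = -6 - 2*q)
f = -391 (f = -23*17 = -391)
(u(-39, -37) + 1356)*(2752 + f) = ((-6 - 2*(-39)) + 1356)*(2752 - 391) = ((-6 + 78) + 1356)*2361 = (72 + 1356)*2361 = 1428*2361 = 3371508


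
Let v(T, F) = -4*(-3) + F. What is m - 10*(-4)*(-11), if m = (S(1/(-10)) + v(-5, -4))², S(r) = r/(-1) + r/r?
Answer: -35719/100 ≈ -357.19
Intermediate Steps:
v(T, F) = 12 + F
S(r) = 1 - r (S(r) = r*(-1) + 1 = -r + 1 = 1 - r)
m = 8281/100 (m = ((1 - 1/(-10)) + (12 - 4))² = ((1 - 1*(-⅒)) + 8)² = ((1 + ⅒) + 8)² = (11/10 + 8)² = (91/10)² = 8281/100 ≈ 82.810)
m - 10*(-4)*(-11) = 8281/100 - 10*(-4)*(-11) = 8281/100 + 40*(-11) = 8281/100 - 440 = -35719/100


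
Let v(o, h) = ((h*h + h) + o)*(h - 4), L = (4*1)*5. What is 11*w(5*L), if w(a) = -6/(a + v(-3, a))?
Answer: -33/484706 ≈ -6.8082e-5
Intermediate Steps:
L = 20 (L = 4*5 = 20)
v(o, h) = (-4 + h)*(h + o + h²) (v(o, h) = ((h² + h) + o)*(-4 + h) = ((h + h²) + o)*(-4 + h) = (h + o + h²)*(-4 + h) = (-4 + h)*(h + o + h²))
w(a) = -6/(12 + a³ - 6*a - 3*a²) (w(a) = -6/(a + (a³ - 4*a - 4*(-3) - 3*a² + a*(-3))) = -6/(a + (a³ - 4*a + 12 - 3*a² - 3*a)) = -6/(a + (12 + a³ - 7*a - 3*a²)) = -6/(12 + a³ - 6*a - 3*a²))
11*w(5*L) = 11*(-6/(12 + (5*20)³ - 30*20 - 3*(5*20)²)) = 11*(-6/(12 + 100³ - 6*100 - 3*100²)) = 11*(-6/(12 + 1000000 - 600 - 3*10000)) = 11*(-6/(12 + 1000000 - 600 - 30000)) = 11*(-6/969412) = 11*(-6*1/969412) = 11*(-3/484706) = -33/484706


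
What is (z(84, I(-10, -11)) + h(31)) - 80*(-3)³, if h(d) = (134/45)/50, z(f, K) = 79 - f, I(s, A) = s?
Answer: 2424442/1125 ≈ 2155.1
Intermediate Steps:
h(d) = 67/1125 (h(d) = (134*(1/45))*(1/50) = (134/45)*(1/50) = 67/1125)
(z(84, I(-10, -11)) + h(31)) - 80*(-3)³ = ((79 - 1*84) + 67/1125) - 80*(-3)³ = ((79 - 84) + 67/1125) - 80*(-27) = (-5 + 67/1125) + 2160 = -5558/1125 + 2160 = 2424442/1125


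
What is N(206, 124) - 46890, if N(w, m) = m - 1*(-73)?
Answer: -46693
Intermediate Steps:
N(w, m) = 73 + m (N(w, m) = m + 73 = 73 + m)
N(206, 124) - 46890 = (73 + 124) - 46890 = 197 - 46890 = -46693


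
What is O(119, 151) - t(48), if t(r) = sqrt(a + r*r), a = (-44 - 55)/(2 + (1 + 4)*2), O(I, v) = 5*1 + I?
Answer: 124 - sqrt(9183)/2 ≈ 76.086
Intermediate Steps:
O(I, v) = 5 + I
a = -33/4 (a = -99/(2 + 5*2) = -99/(2 + 10) = -99/12 = -99*1/12 = -33/4 ≈ -8.2500)
t(r) = sqrt(-33/4 + r**2) (t(r) = sqrt(-33/4 + r*r) = sqrt(-33/4 + r**2))
O(119, 151) - t(48) = (5 + 119) - sqrt(-33 + 4*48**2)/2 = 124 - sqrt(-33 + 4*2304)/2 = 124 - sqrt(-33 + 9216)/2 = 124 - sqrt(9183)/2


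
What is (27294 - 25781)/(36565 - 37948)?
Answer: -1513/1383 ≈ -1.0940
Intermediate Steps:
(27294 - 25781)/(36565 - 37948) = 1513/(-1383) = 1513*(-1/1383) = -1513/1383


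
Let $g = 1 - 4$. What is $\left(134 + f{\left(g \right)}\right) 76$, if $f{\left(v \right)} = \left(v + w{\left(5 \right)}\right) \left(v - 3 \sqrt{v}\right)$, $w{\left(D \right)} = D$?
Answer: $9728 - 456 i \sqrt{3} \approx 9728.0 - 789.82 i$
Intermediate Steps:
$g = -3$
$f{\left(v \right)} = \left(5 + v\right) \left(v - 3 \sqrt{v}\right)$ ($f{\left(v \right)} = \left(v + 5\right) \left(v - 3 \sqrt{v}\right) = \left(5 + v\right) \left(v - 3 \sqrt{v}\right)$)
$\left(134 + f{\left(g \right)}\right) 76 = \left(134 + \left(\left(-3\right)^{2} - 15 \sqrt{-3} - 3 \left(-3\right)^{\frac{3}{2}} + 5 \left(-3\right)\right)\right) 76 = \left(134 - \left(6 + 15 i \sqrt{3} + 3 \left(-3\right) i \sqrt{3}\right)\right) 76 = \left(134 + \left(9 - 15 i \sqrt{3} + 9 i \sqrt{3} - 15\right)\right) 76 = \left(134 - \left(6 + 6 i \sqrt{3}\right)\right) 76 = \left(128 - 6 i \sqrt{3}\right) 76 = 9728 - 456 i \sqrt{3}$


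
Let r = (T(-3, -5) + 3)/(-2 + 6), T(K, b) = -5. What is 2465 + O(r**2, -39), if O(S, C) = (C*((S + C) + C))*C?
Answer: -463171/4 ≈ -1.1579e+5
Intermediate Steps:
r = -1/2 (r = (-5 + 3)/(-2 + 6) = -2/4 = -2*1/4 = -1/2 ≈ -0.50000)
O(S, C) = C**2*(S + 2*C) (O(S, C) = (C*((C + S) + C))*C = (C*(S + 2*C))*C = C**2*(S + 2*C))
2465 + O(r**2, -39) = 2465 + (-39)**2*((-1/2)**2 + 2*(-39)) = 2465 + 1521*(1/4 - 78) = 2465 + 1521*(-311/4) = 2465 - 473031/4 = -463171/4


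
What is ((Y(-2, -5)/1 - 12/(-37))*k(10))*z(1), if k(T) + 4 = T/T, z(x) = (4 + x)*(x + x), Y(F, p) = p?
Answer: 5190/37 ≈ 140.27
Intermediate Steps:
z(x) = 2*x*(4 + x) (z(x) = (4 + x)*(2*x) = 2*x*(4 + x))
k(T) = -3 (k(T) = -4 + T/T = -4 + 1 = -3)
((Y(-2, -5)/1 - 12/(-37))*k(10))*z(1) = ((-5/1 - 12/(-37))*(-3))*(2*1*(4 + 1)) = ((-5*1 - 12*(-1/37))*(-3))*(2*1*5) = ((-5 + 12/37)*(-3))*10 = -173/37*(-3)*10 = (519/37)*10 = 5190/37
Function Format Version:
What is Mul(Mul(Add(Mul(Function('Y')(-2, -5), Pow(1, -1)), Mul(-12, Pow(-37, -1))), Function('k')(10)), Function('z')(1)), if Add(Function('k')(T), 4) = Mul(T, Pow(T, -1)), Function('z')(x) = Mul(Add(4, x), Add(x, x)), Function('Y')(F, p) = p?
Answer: Rational(5190, 37) ≈ 140.27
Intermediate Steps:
Function('z')(x) = Mul(2, x, Add(4, x)) (Function('z')(x) = Mul(Add(4, x), Mul(2, x)) = Mul(2, x, Add(4, x)))
Function('k')(T) = -3 (Function('k')(T) = Add(-4, Mul(T, Pow(T, -1))) = Add(-4, 1) = -3)
Mul(Mul(Add(Mul(Function('Y')(-2, -5), Pow(1, -1)), Mul(-12, Pow(-37, -1))), Function('k')(10)), Function('z')(1)) = Mul(Mul(Add(Mul(-5, Pow(1, -1)), Mul(-12, Pow(-37, -1))), -3), Mul(2, 1, Add(4, 1))) = Mul(Mul(Add(Mul(-5, 1), Mul(-12, Rational(-1, 37))), -3), Mul(2, 1, 5)) = Mul(Mul(Add(-5, Rational(12, 37)), -3), 10) = Mul(Mul(Rational(-173, 37), -3), 10) = Mul(Rational(519, 37), 10) = Rational(5190, 37)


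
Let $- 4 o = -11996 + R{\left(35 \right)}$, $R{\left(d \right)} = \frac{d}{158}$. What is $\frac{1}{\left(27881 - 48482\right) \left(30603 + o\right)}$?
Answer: $- \frac{632}{437491673829} \approx -1.4446 \cdot 10^{-9}$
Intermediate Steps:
$R{\left(d \right)} = \frac{d}{158}$ ($R{\left(d \right)} = d \frac{1}{158} = \frac{d}{158}$)
$o = \frac{1895333}{632}$ ($o = - \frac{-11996 + \frac{1}{158} \cdot 35}{4} = - \frac{-11996 + \frac{35}{158}}{4} = \left(- \frac{1}{4}\right) \left(- \frac{1895333}{158}\right) = \frac{1895333}{632} \approx 2998.9$)
$\frac{1}{\left(27881 - 48482\right) \left(30603 + o\right)} = \frac{1}{\left(27881 - 48482\right) \left(30603 + \frac{1895333}{632}\right)} = \frac{1}{\left(-20601\right) \frac{21236429}{632}} = \frac{1}{- \frac{437491673829}{632}} = - \frac{632}{437491673829}$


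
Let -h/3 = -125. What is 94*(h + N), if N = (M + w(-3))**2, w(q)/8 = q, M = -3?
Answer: 103776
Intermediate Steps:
w(q) = 8*q
h = 375 (h = -3*(-125) = 375)
N = 729 (N = (-3 + 8*(-3))**2 = (-3 - 24)**2 = (-27)**2 = 729)
94*(h + N) = 94*(375 + 729) = 94*1104 = 103776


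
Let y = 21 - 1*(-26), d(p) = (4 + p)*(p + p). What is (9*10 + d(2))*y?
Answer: 5358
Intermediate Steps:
d(p) = 2*p*(4 + p) (d(p) = (4 + p)*(2*p) = 2*p*(4 + p))
y = 47 (y = 21 + 26 = 47)
(9*10 + d(2))*y = (9*10 + 2*2*(4 + 2))*47 = (90 + 2*2*6)*47 = (90 + 24)*47 = 114*47 = 5358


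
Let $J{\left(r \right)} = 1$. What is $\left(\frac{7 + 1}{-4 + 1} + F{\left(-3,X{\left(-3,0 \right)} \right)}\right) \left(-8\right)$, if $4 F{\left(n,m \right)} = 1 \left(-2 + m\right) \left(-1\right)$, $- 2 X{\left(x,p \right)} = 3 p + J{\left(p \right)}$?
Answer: $\frac{49}{3} \approx 16.333$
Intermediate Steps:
$X{\left(x,p \right)} = - \frac{1}{2} - \frac{3 p}{2}$ ($X{\left(x,p \right)} = - \frac{3 p + 1}{2} = - \frac{1 + 3 p}{2} = - \frac{1}{2} - \frac{3 p}{2}$)
$F{\left(n,m \right)} = \frac{1}{2} - \frac{m}{4}$ ($F{\left(n,m \right)} = \frac{1 \left(-2 + m\right) \left(-1\right)}{4} = \frac{\left(-2 + m\right) \left(-1\right)}{4} = \frac{2 - m}{4} = \frac{1}{2} - \frac{m}{4}$)
$\left(\frac{7 + 1}{-4 + 1} + F{\left(-3,X{\left(-3,0 \right)} \right)}\right) \left(-8\right) = \left(\frac{7 + 1}{-4 + 1} + \left(\frac{1}{2} - \frac{- \frac{1}{2} - 0}{4}\right)\right) \left(-8\right) = \left(\frac{8}{-3} + \left(\frac{1}{2} - \frac{- \frac{1}{2} + 0}{4}\right)\right) \left(-8\right) = \left(8 \left(- \frac{1}{3}\right) + \left(\frac{1}{2} - - \frac{1}{8}\right)\right) \left(-8\right) = \left(- \frac{8}{3} + \left(\frac{1}{2} + \frac{1}{8}\right)\right) \left(-8\right) = \left(- \frac{8}{3} + \frac{5}{8}\right) \left(-8\right) = \left(- \frac{49}{24}\right) \left(-8\right) = \frac{49}{3}$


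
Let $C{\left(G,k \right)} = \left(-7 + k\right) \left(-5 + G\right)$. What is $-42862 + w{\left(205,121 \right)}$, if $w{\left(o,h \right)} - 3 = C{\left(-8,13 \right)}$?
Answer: $-42937$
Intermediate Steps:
$w{\left(o,h \right)} = -75$ ($w{\left(o,h \right)} = 3 - 78 = -75$)
$-42862 + w{\left(205,121 \right)} = -42862 - 75 = -42937$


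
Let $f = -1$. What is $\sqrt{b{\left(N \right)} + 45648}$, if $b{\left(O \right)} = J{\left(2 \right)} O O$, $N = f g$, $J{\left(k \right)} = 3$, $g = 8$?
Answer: $4 \sqrt{2865} \approx 214.1$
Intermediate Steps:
$N = -8$ ($N = \left(-1\right) 8 = -8$)
$b{\left(O \right)} = 3 O^{2}$ ($b{\left(O \right)} = 3 O O = 3 O^{2}$)
$\sqrt{b{\left(N \right)} + 45648} = \sqrt{3 \left(-8\right)^{2} + 45648} = \sqrt{3 \cdot 64 + 45648} = \sqrt{192 + 45648} = \sqrt{45840} = 4 \sqrt{2865}$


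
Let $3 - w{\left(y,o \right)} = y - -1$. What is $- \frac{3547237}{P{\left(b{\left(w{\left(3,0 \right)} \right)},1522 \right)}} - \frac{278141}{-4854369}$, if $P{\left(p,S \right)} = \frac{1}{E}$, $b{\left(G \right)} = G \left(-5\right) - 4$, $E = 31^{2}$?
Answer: $- \frac{16548033032365192}{4854369} \approx -3.4089 \cdot 10^{9}$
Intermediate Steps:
$E = 961$
$w{\left(y,o \right)} = 2 - y$ ($w{\left(y,o \right)} = 3 - \left(y - -1\right) = 3 - \left(y + 1\right) = 3 - \left(1 + y\right) = 2 - y$)
$b{\left(G \right)} = -4 - 5 G$ ($b{\left(G \right)} = - 5 G - 4 = -4 - 5 G$)
$P{\left(p,S \right)} = \frac{1}{961}$
$- \frac{3547237}{P{\left(b{\left(w{\left(3,0 \right)} \right)},1522 \right)}} - \frac{278141}{-4854369} = - 3547237 \frac{1}{\frac{1}{961}} - \frac{278141}{-4854369} = \left(-3547237\right) 961 - - \frac{278141}{4854369} = -3408894757 + \frac{278141}{4854369} = - \frac{16548033032365192}{4854369}$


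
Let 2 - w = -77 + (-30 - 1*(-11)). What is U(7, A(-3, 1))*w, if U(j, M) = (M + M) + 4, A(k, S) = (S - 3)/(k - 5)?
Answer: 441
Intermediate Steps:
w = 98 (w = 2 - (-77 + (-30 - 1*(-11))) = 2 - (-77 + (-30 + 11)) = 2 - (-77 - 19) = 2 - 1*(-96) = 2 + 96 = 98)
A(k, S) = (-3 + S)/(-5 + k)
U(j, M) = 4 + 2*M (U(j, M) = 2*M + 4 = 4 + 2*M)
U(7, A(-3, 1))*w = (4 + 2*((-3 + 1)/(-5 - 3)))*98 = (4 + 2*(-2/(-8)))*98 = (4 + 2*(-1/8*(-2)))*98 = (4 + 2*(1/4))*98 = (4 + 1/2)*98 = (9/2)*98 = 441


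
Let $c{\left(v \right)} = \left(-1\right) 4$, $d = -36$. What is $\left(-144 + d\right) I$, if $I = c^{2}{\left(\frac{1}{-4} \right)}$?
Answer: $-2880$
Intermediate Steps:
$c{\left(v \right)} = -4$
$I = 16$ ($I = \left(-4\right)^{2} = 16$)
$\left(-144 + d\right) I = \left(-144 - 36\right) 16 = \left(-180\right) 16 = -2880$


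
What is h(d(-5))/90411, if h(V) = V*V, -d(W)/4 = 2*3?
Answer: 192/30137 ≈ 0.0063709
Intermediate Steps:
d(W) = -24 (d(W) = -8*3 = -4*6 = -24)
h(V) = V²
h(d(-5))/90411 = (-24)²/90411 = 576*(1/90411) = 192/30137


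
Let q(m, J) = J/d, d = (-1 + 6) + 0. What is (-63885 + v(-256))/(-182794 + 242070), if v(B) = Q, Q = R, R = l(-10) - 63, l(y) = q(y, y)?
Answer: -31975/29638 ≈ -1.0789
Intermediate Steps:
d = 5 (d = 5 + 0 = 5)
q(m, J) = J/5
l(y) = y/5
R = -65 (R = (1/5)*(-10) - 63 = -2 - 63 = -65)
Q = -65
v(B) = -65
(-63885 + v(-256))/(-182794 + 242070) = (-63885 - 65)/(-182794 + 242070) = -63950/59276 = -63950*1/59276 = -31975/29638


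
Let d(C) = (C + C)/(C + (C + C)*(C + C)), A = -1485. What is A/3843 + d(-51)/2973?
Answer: -14225927/36814659 ≈ -0.38642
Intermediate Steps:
d(C) = 2*C/(C + 4*C**2) (d(C) = (2*C)/(C + (2*C)*(2*C)) = (2*C)/(C + 4*C**2) = 2*C/(C + 4*C**2))
A/3843 + d(-51)/2973 = -1485/3843 + (2/(1 + 4*(-51)))/2973 = -1485*1/3843 + (2/(1 - 204))*(1/2973) = -165/427 + (2/(-203))*(1/2973) = -165/427 + (2*(-1/203))*(1/2973) = -165/427 - 2/203*1/2973 = -165/427 - 2/603519 = -14225927/36814659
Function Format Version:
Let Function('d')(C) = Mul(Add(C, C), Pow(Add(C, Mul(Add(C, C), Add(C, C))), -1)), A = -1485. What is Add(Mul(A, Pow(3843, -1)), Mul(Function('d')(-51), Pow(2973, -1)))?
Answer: Rational(-14225927, 36814659) ≈ -0.38642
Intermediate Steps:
Function('d')(C) = Mul(2, C, Pow(Add(C, Mul(4, Pow(C, 2))), -1)) (Function('d')(C) = Mul(Mul(2, C), Pow(Add(C, Mul(Mul(2, C), Mul(2, C))), -1)) = Mul(Mul(2, C), Pow(Add(C, Mul(4, Pow(C, 2))), -1)) = Mul(2, C, Pow(Add(C, Mul(4, Pow(C, 2))), -1)))
Add(Mul(A, Pow(3843, -1)), Mul(Function('d')(-51), Pow(2973, -1))) = Add(Mul(-1485, Pow(3843, -1)), Mul(Mul(2, Pow(Add(1, Mul(4, -51)), -1)), Pow(2973, -1))) = Add(Mul(-1485, Rational(1, 3843)), Mul(Mul(2, Pow(Add(1, -204), -1)), Rational(1, 2973))) = Add(Rational(-165, 427), Mul(Mul(2, Pow(-203, -1)), Rational(1, 2973))) = Add(Rational(-165, 427), Mul(Mul(2, Rational(-1, 203)), Rational(1, 2973))) = Add(Rational(-165, 427), Mul(Rational(-2, 203), Rational(1, 2973))) = Add(Rational(-165, 427), Rational(-2, 603519)) = Rational(-14225927, 36814659)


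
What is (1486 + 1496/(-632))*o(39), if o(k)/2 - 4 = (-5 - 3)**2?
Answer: 15940152/79 ≈ 2.0177e+5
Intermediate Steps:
o(k) = 136 (o(k) = 8 + 2*(-5 - 3)**2 = 8 + 2*(-8)**2 = 8 + 2*64 = 8 + 128 = 136)
(1486 + 1496/(-632))*o(39) = (1486 + 1496/(-632))*136 = (1486 + 1496*(-1/632))*136 = (1486 - 187/79)*136 = (117207/79)*136 = 15940152/79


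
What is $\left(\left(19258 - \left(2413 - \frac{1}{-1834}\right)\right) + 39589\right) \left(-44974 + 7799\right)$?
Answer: $- \frac{3847610827125}{1834} \approx -2.0979 \cdot 10^{9}$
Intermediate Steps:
$\left(\left(19258 - \left(2413 - \frac{1}{-1834}\right)\right) + 39589\right) \left(-44974 + 7799\right) = \left(\left(19258 - \left(2413 - - \frac{1}{1834}\right)\right) + 39589\right) \left(-37175\right) = \left(\left(19258 - \left(2413 + \frac{1}{1834}\right)\right) + 39589\right) \left(-37175\right) = \left(\left(19258 - \frac{4425443}{1834}\right) + 39589\right) \left(-37175\right) = \left(\frac{30893729}{1834} + 39589\right) \left(-37175\right) = \frac{103499955}{1834} \left(-37175\right) = - \frac{3847610827125}{1834}$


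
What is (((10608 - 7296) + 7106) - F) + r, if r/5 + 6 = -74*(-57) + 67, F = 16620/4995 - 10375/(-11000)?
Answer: 932123009/29304 ≈ 31809.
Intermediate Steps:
F = 125143/29304 (F = 16620*(1/4995) - 10375*(-1/11000) = 1108/333 + 83/88 = 125143/29304 ≈ 4.2705)
r = 21395 (r = -30 + 5*(-74*(-57) + 67) = -30 + 5*(4218 + 67) = -30 + 5*4285 = -30 + 21425 = 21395)
(((10608 - 7296) + 7106) - F) + r = (((10608 - 7296) + 7106) - 1*125143/29304) + 21395 = ((3312 + 7106) - 125143/29304) + 21395 = (10418 - 125143/29304) + 21395 = 305163929/29304 + 21395 = 932123009/29304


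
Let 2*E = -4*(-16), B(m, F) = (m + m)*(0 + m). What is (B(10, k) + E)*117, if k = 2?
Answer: 27144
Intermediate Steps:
B(m, F) = 2*m² (B(m, F) = (2*m)*m = 2*m²)
E = 32 (E = (-4*(-16))/2 = (½)*64 = 32)
(B(10, k) + E)*117 = (2*10² + 32)*117 = (2*100 + 32)*117 = (200 + 32)*117 = 232*117 = 27144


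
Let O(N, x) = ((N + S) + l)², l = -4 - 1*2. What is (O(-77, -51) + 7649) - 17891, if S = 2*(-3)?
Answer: -2321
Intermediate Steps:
S = -6
l = -6 (l = -4 - 2 = -6)
O(N, x) = (-12 + N)² (O(N, x) = ((N - 6) - 6)² = ((-6 + N) - 6)² = (-12 + N)²)
(O(-77, -51) + 7649) - 17891 = ((-12 - 77)² + 7649) - 17891 = ((-89)² + 7649) - 17891 = (7921 + 7649) - 17891 = 15570 - 17891 = -2321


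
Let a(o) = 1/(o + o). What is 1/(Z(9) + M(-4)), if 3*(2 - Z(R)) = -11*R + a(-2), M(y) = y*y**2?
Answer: -12/347 ≈ -0.034582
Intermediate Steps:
M(y) = y**3
a(o) = 1/(2*o)
Z(R) = 25/12 + 11*R/3 (Z(R) = 2 - (-11*R + (1/2)/(-2))/3 = 2 - (-11*R + (1/2)*(-1/2))/3 = 2 - (-11*R - 1/4)/3 = 2 - (-1/4 - 11*R)/3 = 2 + (1/12 + 11*R/3) = 25/12 + 11*R/3)
1/(Z(9) + M(-4)) = 1/((25/12 + (11/3)*9) + (-4)**3) = 1/((25/12 + 33) - 64) = 1/(421/12 - 64) = 1/(-347/12) = -12/347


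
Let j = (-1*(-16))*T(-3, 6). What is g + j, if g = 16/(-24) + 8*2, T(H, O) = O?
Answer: 334/3 ≈ 111.33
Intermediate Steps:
g = 46/3 (g = 16*(-1/24) + 16 = -⅔ + 16 = 46/3 ≈ 15.333)
j = 96 (j = -1*(-16)*6 = 16*6 = 96)
g + j = 46/3 + 96 = 334/3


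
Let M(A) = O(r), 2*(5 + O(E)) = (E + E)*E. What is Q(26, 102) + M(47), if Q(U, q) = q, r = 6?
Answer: 133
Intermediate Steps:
O(E) = -5 + E² (O(E) = -5 + ((E + E)*E)/2 = -5 + ((2*E)*E)/2 = -5 + (2*E²)/2 = -5 + E²)
M(A) = 31 (M(A) = -5 + 6² = -5 + 36 = 31)
Q(26, 102) + M(47) = 102 + 31 = 133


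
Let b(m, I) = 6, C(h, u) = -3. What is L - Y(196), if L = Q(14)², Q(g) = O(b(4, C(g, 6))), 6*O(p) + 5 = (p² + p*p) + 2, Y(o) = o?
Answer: -255/4 ≈ -63.750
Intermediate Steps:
O(p) = -½ + p²/3 (O(p) = -⅚ + ((p² + p*p) + 2)/6 = -⅚ + ((p² + p²) + 2)/6 = -⅚ + (2*p² + 2)/6 = -⅚ + (2 + 2*p²)/6 = -⅚ + (⅓ + p²/3) = -½ + p²/3)
Q(g) = 23/2 (Q(g) = -½ + (⅓)*6² = -½ + (⅓)*36 = -½ + 12 = 23/2)
L = 529/4 (L = (23/2)² = 529/4 ≈ 132.25)
L - Y(196) = 529/4 - 1*196 = 529/4 - 196 = -255/4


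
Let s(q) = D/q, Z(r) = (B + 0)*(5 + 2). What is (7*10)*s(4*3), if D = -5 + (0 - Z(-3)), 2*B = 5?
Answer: -525/4 ≈ -131.25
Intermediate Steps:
B = 5/2 (B = (½)*5 = 5/2 ≈ 2.5000)
Z(r) = 35/2 (Z(r) = (5/2 + 0)*(5 + 2) = (5/2)*7 = 35/2)
D = -45/2 (D = -5 + (0 - 1*35/2) = -5 + (0 - 35/2) = -5 - 35/2 = -45/2 ≈ -22.500)
s(q) = -45/(2*q)
(7*10)*s(4*3) = (7*10)*(-45/(2*(4*3))) = 70*(-45/2/12) = 70*(-45/2*1/12) = 70*(-15/8) = -525/4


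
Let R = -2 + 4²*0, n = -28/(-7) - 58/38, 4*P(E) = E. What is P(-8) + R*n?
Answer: -132/19 ≈ -6.9474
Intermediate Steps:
P(E) = E/4
n = 47/19 (n = -28*(-⅐) - 58*1/38 = 4 - 29/19 = 47/19 ≈ 2.4737)
R = -2 (R = -2 + 16*0 = -2 + 0 = -2)
P(-8) + R*n = (¼)*(-8) - 2*47/19 = -2 - 94/19 = -132/19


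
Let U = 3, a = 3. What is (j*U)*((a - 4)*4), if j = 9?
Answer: -108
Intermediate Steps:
(j*U)*((a - 4)*4) = (9*3)*((3 - 4)*4) = 27*(-1*4) = 27*(-4) = -108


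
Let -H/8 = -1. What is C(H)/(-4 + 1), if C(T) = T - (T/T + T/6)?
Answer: -17/9 ≈ -1.8889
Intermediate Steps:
H = 8 (H = -8*(-1) = 8)
C(T) = -1 + 5*T/6 (C(T) = T - (1 + T*(⅙)) = T - (1 + T/6) = T + (-1 - T/6) = -1 + 5*T/6)
C(H)/(-4 + 1) = (-1 + (⅚)*8)/(-4 + 1) = (-1 + 20/3)/(-3) = (17/3)*(-⅓) = -17/9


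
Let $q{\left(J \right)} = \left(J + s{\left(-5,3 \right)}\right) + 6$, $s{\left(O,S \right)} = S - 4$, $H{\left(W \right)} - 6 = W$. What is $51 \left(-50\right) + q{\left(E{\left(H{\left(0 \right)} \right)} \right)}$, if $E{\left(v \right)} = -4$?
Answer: $-2549$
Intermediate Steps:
$H{\left(W \right)} = 6 + W$
$s{\left(O,S \right)} = -4 + S$ ($s{\left(O,S \right)} = S - 4 = -4 + S$)
$q{\left(J \right)} = 5 + J$ ($q{\left(J \right)} = \left(J + \left(-4 + 3\right)\right) + 6 = \left(J - 1\right) + 6 = \left(-1 + J\right) + 6 = 5 + J$)
$51 \left(-50\right) + q{\left(E{\left(H{\left(0 \right)} \right)} \right)} = 51 \left(-50\right) + \left(5 - 4\right) = -2550 + 1 = -2549$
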